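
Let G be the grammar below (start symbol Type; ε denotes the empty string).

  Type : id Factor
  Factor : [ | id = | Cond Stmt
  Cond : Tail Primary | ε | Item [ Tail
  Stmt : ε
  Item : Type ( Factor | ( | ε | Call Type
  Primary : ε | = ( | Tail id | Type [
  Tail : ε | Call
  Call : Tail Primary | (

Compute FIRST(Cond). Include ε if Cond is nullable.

{ (, =, [, id, ε }

From Cond : Tail Primary: Tail, Primary nullable, take FIRST(Tail) ∪ FIRST(Primary) = { (, =, id }; also ε since the whole RHS is nullable.
Cond : ε contributes ε.
From Cond : Item [ Tail: Item nullable, take FIRST(Item) ∪ {[} = { (, =, [, id }.
Union: FIRST(Cond) = { (, =, [, id, ε }.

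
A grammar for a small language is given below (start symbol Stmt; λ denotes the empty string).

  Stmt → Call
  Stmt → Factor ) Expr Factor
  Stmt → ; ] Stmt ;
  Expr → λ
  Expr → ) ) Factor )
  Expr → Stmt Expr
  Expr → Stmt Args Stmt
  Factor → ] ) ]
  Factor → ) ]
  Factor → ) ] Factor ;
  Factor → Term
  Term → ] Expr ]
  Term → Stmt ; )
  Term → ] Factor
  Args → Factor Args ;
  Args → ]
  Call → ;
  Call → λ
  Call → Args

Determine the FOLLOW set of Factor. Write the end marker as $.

In Stmt → Factor ) Expr Factor: add FIRST() Expr Factor) = { ) }.
In Stmt → Factor ) Expr Factor: Factor is at the end, add FOLLOW(Stmt) = { $, ), ;, ] }.
In Expr → ) ) Factor ): add FIRST()) = { ) }.
In Factor → ) ] Factor ;: add FIRST(;) = { ; }.
In Term → ] Factor: Factor is at the end, add FOLLOW(Term) = { $, ), ;, ] }.
In Args → Factor Args ;: add FIRST(Args ;) = { ), ;, ] }.
Union: FOLLOW(Factor) = { $, ), ;, ] }.

{ $, ), ;, ] }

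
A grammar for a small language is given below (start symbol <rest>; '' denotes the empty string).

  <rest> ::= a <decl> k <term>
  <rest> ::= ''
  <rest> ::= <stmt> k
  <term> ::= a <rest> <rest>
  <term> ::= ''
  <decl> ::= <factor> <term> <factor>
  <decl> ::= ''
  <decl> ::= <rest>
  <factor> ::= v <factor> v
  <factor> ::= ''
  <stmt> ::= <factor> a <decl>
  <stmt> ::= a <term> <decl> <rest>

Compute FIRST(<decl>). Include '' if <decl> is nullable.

From <decl> ::= <factor> <term> <factor>: <factor>, <term>, <factor> nullable, take FIRST(<factor>) ∪ FIRST(<term>) ∪ FIRST(<factor>) = { a, v }; also '' since the whole RHS is nullable.
<decl> ::= '' contributes ''.
From <decl> ::= <rest>: add FIRST(<rest>) = { a, v, '' } (including '' since <rest> is nullable).
Union: FIRST(<decl>) = { a, v, '' }.

{ a, v, '' }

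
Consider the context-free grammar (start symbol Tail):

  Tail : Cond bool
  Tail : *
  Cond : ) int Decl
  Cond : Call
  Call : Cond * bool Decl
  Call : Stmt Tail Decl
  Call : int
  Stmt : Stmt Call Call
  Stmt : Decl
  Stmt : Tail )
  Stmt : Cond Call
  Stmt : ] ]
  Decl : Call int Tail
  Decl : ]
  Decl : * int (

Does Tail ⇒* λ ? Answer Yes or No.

No

No nonterminal in this grammar is nullable.
No production of Tail has an RHS whose symbols are all nullable, so Tail is not nullable.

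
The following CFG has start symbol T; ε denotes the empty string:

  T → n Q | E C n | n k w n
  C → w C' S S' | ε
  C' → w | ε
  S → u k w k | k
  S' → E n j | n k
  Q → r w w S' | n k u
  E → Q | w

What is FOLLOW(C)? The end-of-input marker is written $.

In T → E C n: add FIRST(n) = { n }.
Union: FOLLOW(C) = { n }.

{ n }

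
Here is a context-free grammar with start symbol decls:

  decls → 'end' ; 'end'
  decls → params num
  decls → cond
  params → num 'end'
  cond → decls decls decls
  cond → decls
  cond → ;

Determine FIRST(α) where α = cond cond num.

{ 'end', ;, num }

Add FIRST(cond) = { 'end', ;, num }; cond is not nullable, stop.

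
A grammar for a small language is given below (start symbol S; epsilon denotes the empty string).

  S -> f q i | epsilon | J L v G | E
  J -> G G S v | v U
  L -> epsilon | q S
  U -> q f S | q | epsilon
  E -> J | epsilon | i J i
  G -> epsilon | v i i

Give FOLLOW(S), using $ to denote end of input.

{ $, i, q, v }

S is the start symbol, so $ ∈ FOLLOW(S).
In J -> G G S v: add FIRST(v) = { v }.
In L -> q S: S is at the end, add FOLLOW(L) = { v }.
In U -> q f S: S is at the end, add FOLLOW(U) = { $, i, q, v }.
Union: FOLLOW(S) = { $, i, q, v }.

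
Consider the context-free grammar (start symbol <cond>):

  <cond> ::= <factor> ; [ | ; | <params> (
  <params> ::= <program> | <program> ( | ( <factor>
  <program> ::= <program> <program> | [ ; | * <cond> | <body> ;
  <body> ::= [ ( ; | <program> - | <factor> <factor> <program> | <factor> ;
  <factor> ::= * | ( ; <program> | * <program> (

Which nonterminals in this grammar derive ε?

No nonterminal has an empty production or an RHS whose symbols are all nullable.

{ } (none)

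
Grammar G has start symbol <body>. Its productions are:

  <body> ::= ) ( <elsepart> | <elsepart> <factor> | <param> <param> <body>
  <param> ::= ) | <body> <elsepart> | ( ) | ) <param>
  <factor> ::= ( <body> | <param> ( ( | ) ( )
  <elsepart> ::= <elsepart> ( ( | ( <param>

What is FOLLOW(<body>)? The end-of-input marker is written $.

<body> is the start symbol, so $ ∈ FOLLOW(<body>).
In <body> ::= <param> <param> <body>: <body> is at the end, add FOLLOW(<body>) = { $, ( }.
In <param> ::= <body> <elsepart>: add FIRST(<elsepart>) = { ( }.
In <factor> ::= ( <body>: <body> is at the end, add FOLLOW(<factor>) = { $, ( }.
Union: FOLLOW(<body>) = { $, ( }.

{ $, ( }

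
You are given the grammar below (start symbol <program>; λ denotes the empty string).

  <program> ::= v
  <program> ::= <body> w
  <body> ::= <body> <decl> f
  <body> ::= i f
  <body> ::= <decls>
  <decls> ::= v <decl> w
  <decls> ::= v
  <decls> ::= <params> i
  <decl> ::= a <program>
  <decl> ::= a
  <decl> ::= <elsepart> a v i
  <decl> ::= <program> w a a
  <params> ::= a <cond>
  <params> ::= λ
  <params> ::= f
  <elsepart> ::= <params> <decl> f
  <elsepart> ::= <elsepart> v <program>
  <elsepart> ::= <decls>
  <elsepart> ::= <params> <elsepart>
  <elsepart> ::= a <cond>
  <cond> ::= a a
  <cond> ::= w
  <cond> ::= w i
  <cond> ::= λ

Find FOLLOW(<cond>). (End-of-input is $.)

{ a, f, i, v }

In <params> ::= a <cond>: <cond> is at the end, add FOLLOW(<params>) = { a, f, i, v }.
In <elsepart> ::= a <cond>: <cond> is at the end, add FOLLOW(<elsepart>) = { a, v }.
Union: FOLLOW(<cond>) = { a, f, i, v }.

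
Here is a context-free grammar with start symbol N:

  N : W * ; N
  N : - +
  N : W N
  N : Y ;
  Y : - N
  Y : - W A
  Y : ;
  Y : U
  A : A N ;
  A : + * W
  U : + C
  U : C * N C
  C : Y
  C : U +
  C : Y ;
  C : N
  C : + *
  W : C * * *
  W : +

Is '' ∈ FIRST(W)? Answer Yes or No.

No nonterminal in this grammar is nullable.
No production of W has an RHS whose symbols are all nullable, so W is not nullable.

No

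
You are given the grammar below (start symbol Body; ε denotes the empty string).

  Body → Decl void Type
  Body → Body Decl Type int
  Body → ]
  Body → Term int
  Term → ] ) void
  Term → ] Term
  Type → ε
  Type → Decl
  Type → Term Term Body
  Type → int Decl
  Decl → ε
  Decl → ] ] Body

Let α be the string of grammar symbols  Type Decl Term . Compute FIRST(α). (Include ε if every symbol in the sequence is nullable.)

Add FIRST(Type)\{ε} = { ], int }; Type is nullable, continue.
Add FIRST(Decl)\{ε} = { ] }; Decl is nullable, continue.
Add FIRST(Term) = { ] }; Term is not nullable, stop.

{ ], int }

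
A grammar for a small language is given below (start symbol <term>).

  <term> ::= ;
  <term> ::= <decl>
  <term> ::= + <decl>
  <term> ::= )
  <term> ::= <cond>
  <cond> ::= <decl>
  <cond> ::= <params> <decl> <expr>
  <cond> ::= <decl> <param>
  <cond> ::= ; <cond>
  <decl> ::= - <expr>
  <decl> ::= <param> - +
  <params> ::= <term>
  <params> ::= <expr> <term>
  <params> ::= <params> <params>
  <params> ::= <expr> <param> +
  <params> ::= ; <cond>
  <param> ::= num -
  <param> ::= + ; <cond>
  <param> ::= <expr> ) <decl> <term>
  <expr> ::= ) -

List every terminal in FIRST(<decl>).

{ ), +, -, num }

<decl> ::= - <expr> contributes {-}.
From <decl> ::= <param> - +: add FIRST(<param>) = { ), +, num }.
Union: FIRST(<decl>) = { ), +, -, num }.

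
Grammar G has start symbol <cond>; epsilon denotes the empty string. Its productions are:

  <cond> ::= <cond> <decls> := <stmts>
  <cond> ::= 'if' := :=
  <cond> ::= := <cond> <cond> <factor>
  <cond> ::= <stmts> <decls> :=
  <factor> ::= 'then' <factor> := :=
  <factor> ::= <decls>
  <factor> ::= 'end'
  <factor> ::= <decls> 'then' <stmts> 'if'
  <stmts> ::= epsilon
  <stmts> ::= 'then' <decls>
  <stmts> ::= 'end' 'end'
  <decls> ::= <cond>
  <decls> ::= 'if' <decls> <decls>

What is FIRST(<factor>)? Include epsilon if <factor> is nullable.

{ 'end', 'if', 'then', := }

<factor> ::= 'then' <factor> := := contributes {'then'}.
From <factor> ::= <decls>: add FIRST(<decls>) = { 'end', 'if', 'then', := }.
<factor> ::= 'end' contributes {'end'}.
From <factor> ::= <decls> 'then' <stmts> 'if': add FIRST(<decls>) = { 'end', 'if', 'then', := }.
Union: FIRST(<factor>) = { 'end', 'if', 'then', := }.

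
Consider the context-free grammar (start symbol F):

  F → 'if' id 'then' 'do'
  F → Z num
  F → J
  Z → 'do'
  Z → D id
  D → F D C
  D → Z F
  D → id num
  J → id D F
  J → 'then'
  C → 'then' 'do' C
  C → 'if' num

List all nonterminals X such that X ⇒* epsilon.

No nonterminal has an empty production or an RHS whose symbols are all nullable.

{ } (none)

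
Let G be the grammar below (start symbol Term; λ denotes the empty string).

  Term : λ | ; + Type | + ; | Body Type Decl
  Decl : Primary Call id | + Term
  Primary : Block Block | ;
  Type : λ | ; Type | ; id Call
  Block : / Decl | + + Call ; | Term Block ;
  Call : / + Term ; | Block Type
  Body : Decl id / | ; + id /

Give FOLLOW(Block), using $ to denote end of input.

{ $, +, /, ;, id }

In Primary : Block Block: add FIRST(Block) = { +, /, ; }.
In Primary : Block Block: Block is at the end, add FOLLOW(Primary) = { +, /, ; }.
In Block : Term Block ;: add FIRST(;) = { ; }.
In Call : Block Type: add FIRST(Type)\{λ} = { ; }.
  Since Type is nullable, also add FOLLOW(Call) = { $, +, /, ;, id }.
Union: FOLLOW(Block) = { $, +, /, ;, id }.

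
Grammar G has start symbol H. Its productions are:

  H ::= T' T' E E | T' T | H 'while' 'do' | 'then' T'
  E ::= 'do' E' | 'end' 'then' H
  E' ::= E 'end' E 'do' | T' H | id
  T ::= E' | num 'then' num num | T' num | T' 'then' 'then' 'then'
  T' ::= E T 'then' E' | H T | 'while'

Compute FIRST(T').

{ 'do', 'end', 'then', 'while' }

From T' ::= E T 'then' E': add FIRST(E) = { 'do', 'end' }.
From T' ::= H T: add FIRST(H) = { 'do', 'end', 'then', 'while' }.
T' ::= 'while' contributes {'while'}.
Union: FIRST(T') = { 'do', 'end', 'then', 'while' }.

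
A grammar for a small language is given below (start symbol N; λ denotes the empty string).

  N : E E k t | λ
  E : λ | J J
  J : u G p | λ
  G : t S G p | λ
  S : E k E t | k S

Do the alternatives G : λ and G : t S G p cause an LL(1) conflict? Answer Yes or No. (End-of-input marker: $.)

FIRST(λ) = { λ } and FIRST(t S G p) = { t }.
The first is nullable but FOLLOW(G) = { p } is disjoint from FIRST of the second.

No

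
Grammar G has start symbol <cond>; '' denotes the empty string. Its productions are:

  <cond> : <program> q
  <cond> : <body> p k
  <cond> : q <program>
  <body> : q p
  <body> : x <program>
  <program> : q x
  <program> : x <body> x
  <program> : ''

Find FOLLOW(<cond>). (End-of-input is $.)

{ $ }

<cond> is the start symbol, so $ ∈ FOLLOW(<cond>).
Union: FOLLOW(<cond>) = { $ }.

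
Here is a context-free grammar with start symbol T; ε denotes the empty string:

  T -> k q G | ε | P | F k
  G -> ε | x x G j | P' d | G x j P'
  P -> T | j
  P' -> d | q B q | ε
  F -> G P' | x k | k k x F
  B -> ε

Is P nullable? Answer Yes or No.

P -> T and each of T is nullable, so P ⇒* ε.

Yes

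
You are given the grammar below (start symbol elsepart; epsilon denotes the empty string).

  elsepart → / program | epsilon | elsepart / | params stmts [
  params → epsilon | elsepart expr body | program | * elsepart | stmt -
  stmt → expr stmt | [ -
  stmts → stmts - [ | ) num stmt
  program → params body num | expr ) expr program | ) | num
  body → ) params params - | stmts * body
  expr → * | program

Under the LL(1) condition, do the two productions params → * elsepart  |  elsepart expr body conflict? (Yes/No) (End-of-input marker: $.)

FIRST(* elsepart) = { * } and FIRST(elsepart expr body) = { ), *, /, [, num }.
Both contain *, so the two alternatives are not disjoint — LL(1) conflict.

Yes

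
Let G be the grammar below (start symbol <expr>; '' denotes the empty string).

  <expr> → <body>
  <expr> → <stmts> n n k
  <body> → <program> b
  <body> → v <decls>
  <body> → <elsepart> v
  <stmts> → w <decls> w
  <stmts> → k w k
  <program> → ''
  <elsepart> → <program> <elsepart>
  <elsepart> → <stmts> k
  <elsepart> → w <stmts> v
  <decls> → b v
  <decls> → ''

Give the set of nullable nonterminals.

Directly nullable (have an ''-production): <program>, <decls>.
No other nonterminal has a production whose RHS symbols are all nullable.

{ <decls>, <program> }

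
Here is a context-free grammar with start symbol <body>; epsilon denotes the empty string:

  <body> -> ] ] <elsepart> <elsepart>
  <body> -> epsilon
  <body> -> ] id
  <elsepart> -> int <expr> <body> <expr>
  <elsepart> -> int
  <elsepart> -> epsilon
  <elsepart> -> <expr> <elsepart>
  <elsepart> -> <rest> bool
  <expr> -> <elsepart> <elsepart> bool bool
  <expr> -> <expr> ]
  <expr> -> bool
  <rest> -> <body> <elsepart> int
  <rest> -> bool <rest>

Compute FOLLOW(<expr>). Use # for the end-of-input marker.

In <elsepart> -> int <expr> <body> <expr>: add FIRST(<body> <expr>) = { ], bool, int }.
In <elsepart> -> int <expr> <body> <expr>: <expr> is at the end, add FOLLOW(<elsepart>) = { #, ], bool, int }.
In <elsepart> -> <expr> <elsepart>: add FIRST(<elsepart>)\{epsilon} = { ], bool, int }.
  Since <elsepart> is nullable, also add FOLLOW(<elsepart>) = { #, ], bool, int }.
In <expr> -> <expr> ]: add FIRST(]) = { ] }.
Union: FOLLOW(<expr>) = { #, ], bool, int }.

{ #, ], bool, int }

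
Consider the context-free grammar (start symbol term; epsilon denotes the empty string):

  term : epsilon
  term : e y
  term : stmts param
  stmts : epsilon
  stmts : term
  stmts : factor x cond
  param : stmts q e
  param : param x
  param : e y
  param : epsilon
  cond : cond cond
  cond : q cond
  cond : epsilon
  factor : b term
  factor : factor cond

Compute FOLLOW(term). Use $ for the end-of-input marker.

{ $, b, e, q, x }

term is the start symbol, so $ ∈ FOLLOW(term).
In stmts : term: term is at the end, add FOLLOW(stmts) = { $, b, e, q, x }.
In factor : b term: term is at the end, add FOLLOW(factor) = { q, x }.
Union: FOLLOW(term) = { $, b, e, q, x }.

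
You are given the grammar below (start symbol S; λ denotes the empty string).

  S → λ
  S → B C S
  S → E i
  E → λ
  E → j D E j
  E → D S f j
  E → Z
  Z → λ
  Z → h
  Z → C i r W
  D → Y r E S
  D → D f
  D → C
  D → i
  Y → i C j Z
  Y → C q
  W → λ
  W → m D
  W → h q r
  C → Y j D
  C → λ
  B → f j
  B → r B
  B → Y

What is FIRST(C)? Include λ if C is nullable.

From C → Y j D: add FIRST(Y) = { i, q }.
C → λ contributes λ.
Union: FIRST(C) = { i, q, λ }.

{ i, q, λ }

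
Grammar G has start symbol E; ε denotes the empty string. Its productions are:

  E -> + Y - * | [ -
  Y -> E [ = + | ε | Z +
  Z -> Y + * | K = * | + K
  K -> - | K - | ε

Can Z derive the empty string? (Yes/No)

Nullable nonterminals: K, Y.
No production of Z has an RHS whose symbols are all nullable, so Z is not nullable.

No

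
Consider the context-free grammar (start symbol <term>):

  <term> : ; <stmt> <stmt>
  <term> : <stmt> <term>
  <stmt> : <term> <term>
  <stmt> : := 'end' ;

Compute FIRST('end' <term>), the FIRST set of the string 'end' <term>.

{ 'end' }

'end' is a terminal; add {'end'} and stop.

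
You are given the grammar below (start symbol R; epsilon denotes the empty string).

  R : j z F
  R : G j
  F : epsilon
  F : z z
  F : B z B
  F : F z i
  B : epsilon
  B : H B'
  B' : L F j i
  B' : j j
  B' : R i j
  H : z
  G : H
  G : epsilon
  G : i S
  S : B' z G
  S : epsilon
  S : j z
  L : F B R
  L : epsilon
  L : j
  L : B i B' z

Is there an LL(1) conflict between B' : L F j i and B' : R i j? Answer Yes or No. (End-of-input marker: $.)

Yes

FIRST(L F j i) = { i, j, z } and FIRST(R i j) = { i, j, z }.
Both contain i, so the two alternatives are not disjoint — LL(1) conflict.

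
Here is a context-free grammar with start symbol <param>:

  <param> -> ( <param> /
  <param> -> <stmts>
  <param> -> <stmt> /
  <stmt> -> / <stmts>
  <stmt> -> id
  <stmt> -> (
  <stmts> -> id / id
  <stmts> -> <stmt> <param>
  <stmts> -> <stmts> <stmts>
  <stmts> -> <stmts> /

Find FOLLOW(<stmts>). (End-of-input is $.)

In <param> -> <stmts>: <stmts> is at the end, add FOLLOW(<param>) = { $, (, /, id }.
In <stmt> -> / <stmts>: <stmts> is at the end, add FOLLOW(<stmt>) = { (, /, id }.
In <stmts> -> <stmts> <stmts>: add FIRST(<stmts>) = { (, /, id }.
In <stmts> -> <stmts> <stmts>: <stmts> is at the end, add FOLLOW(<stmts>) = { $, (, /, id }.
In <stmts> -> <stmts> /: add FIRST(/) = { / }.
Union: FOLLOW(<stmts>) = { $, (, /, id }.

{ $, (, /, id }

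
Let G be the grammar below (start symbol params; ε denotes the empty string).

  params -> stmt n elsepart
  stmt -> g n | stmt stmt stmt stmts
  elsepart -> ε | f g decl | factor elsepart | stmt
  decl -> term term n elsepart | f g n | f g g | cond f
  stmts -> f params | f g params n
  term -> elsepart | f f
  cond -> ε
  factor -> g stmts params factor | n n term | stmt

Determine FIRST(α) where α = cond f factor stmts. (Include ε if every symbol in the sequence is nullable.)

Add FIRST(cond)\{ε} = {  }; cond is nullable, continue.
f is a terminal; add {f} and stop.

{ f }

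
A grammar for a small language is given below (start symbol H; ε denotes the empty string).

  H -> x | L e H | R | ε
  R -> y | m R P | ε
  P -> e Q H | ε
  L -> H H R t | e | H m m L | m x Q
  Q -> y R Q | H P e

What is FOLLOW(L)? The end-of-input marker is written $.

In H -> L e H: add FIRST(e H) = { e }.
In L -> H m m L: L is at the end, add FOLLOW(L) = { e }.
Union: FOLLOW(L) = { e }.

{ e }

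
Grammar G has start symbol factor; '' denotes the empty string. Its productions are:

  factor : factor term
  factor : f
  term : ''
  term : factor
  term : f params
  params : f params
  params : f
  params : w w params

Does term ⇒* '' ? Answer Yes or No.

Yes

term has an ''-production, so term ⇒ ''.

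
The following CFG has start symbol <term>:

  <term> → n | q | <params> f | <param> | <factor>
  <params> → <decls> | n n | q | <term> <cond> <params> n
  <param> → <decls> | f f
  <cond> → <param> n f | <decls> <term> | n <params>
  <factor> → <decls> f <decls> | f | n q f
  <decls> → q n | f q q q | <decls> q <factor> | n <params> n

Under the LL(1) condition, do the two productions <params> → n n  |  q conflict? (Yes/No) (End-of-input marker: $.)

FIRST(n n) = { n } and FIRST(q) = { q }.
The FIRST sets are disjoint and neither alternative is nullable — no conflict.

No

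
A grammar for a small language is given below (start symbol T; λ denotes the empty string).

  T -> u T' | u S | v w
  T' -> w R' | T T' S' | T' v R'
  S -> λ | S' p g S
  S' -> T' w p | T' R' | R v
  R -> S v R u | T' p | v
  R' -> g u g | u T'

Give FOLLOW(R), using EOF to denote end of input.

In S' -> R v: add FIRST(v) = { v }.
In R -> S v R u: add FIRST(u) = { u }.
Union: FOLLOW(R) = { u, v }.

{ u, v }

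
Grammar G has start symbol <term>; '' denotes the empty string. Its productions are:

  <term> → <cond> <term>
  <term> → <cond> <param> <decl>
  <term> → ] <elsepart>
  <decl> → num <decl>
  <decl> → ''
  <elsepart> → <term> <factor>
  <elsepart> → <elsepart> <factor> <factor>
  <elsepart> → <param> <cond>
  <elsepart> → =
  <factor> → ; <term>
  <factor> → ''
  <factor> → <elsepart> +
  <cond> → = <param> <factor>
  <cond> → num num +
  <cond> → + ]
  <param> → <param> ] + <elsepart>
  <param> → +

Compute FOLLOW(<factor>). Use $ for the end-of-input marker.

{ $, +, ;, =, ], num }

In <elsepart> → <term> <factor>: <factor> is at the end, add FOLLOW(<elsepart>) = { $, +, ;, =, ], num }.
In <elsepart> → <elsepart> <factor> <factor>: add FIRST(<factor>)\{''} = { +, ;, =, ], num }.
  Since <factor> is nullable, also add FOLLOW(<elsepart>) = { $, +, ;, =, ], num }.
In <elsepart> → <elsepart> <factor> <factor>: <factor> is at the end, add FOLLOW(<elsepart>) = { $, +, ;, =, ], num }.
In <cond> → = <param> <factor>: <factor> is at the end, add FOLLOW(<cond>) = { $, +, ;, =, ], num }.
Union: FOLLOW(<factor>) = { $, +, ;, =, ], num }.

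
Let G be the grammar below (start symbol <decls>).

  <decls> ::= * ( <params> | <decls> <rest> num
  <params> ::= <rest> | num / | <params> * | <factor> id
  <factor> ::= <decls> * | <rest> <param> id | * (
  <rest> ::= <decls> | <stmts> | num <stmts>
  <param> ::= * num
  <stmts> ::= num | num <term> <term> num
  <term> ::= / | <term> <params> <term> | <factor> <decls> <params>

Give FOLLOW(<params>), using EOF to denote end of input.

{ EOF, *, /, num }

In <decls> ::= * ( <params>: <params> is at the end, add FOLLOW(<decls>) = { EOF, *, /, num }.
In <params> ::= <params> *: add FIRST(*) = { * }.
In <term> ::= <term> <params> <term>: add FIRST(<term>) = { *, /, num }.
In <term> ::= <factor> <decls> <params>: <params> is at the end, add FOLLOW(<term>) = { *, /, num }.
Union: FOLLOW(<params>) = { EOF, *, /, num }.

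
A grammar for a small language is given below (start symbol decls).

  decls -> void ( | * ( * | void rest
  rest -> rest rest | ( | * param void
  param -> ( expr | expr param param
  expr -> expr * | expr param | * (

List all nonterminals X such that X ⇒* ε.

No nonterminal has an empty production or an RHS whose symbols are all nullable.

{ } (none)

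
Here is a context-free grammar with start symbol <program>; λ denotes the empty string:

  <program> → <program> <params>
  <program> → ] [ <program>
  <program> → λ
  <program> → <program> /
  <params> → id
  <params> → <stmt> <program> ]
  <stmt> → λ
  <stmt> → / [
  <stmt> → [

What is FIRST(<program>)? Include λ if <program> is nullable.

{ /, [, ], id, λ }

From <program> → <program> <params>: <program> nullable, take FIRST(<program>) ∪ FIRST(<params>) = { /, [, ], id }.
<program> → ] [ <program> contributes {]}.
<program> → λ contributes λ.
From <program> → <program> /: <program> nullable, take FIRST(<program>) ∪ {/} = { /, [, ], id }.
Union: FIRST(<program>) = { /, [, ], id, λ }.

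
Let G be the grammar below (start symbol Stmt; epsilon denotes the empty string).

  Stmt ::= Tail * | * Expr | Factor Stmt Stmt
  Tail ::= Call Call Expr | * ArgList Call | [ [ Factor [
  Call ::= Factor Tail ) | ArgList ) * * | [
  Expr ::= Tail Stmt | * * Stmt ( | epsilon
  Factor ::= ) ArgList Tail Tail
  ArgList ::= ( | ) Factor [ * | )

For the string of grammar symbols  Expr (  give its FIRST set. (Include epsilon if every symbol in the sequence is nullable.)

{ (, ), *, [ }

Add FIRST(Expr)\{epsilon} = { (, ), *, [ }; Expr is nullable, continue.
( is a terminal; add {(} and stop.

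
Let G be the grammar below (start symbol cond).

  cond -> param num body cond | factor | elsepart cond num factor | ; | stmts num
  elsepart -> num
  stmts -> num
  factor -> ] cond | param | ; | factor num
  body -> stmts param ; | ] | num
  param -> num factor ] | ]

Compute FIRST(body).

{ ], num }

From body -> stmts param ;: add FIRST(stmts) = { num }.
body -> ] contributes {]}.
body -> num contributes {num}.
Union: FIRST(body) = { ], num }.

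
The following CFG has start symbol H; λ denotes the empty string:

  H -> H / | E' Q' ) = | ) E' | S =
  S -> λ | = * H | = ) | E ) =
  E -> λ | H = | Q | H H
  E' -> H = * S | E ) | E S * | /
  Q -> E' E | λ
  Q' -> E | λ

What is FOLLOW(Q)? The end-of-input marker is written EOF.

{ ), *, /, = }

In E -> Q: Q is at the end, add FOLLOW(E) = { ), *, /, = }.
Union: FOLLOW(Q) = { ), *, /, = }.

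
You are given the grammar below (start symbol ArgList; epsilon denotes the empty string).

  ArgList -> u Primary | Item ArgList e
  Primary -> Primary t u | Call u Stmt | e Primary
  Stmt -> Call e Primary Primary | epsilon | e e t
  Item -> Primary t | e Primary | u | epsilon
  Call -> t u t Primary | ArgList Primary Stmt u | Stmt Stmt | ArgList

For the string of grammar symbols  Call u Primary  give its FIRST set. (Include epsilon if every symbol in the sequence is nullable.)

Add FIRST(Call)\{epsilon} = { e, t, u }; Call is nullable, continue.
u is a terminal; add {u} and stop.

{ e, t, u }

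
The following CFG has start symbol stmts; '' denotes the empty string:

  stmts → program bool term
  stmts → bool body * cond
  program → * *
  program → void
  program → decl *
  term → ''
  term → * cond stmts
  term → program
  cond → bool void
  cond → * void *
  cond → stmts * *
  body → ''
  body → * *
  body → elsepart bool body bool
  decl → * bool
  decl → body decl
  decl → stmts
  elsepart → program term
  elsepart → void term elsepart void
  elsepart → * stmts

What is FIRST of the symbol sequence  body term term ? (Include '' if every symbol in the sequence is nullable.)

Add FIRST(body)\{''} = { *, bool, void }; body is nullable, continue.
Add FIRST(term)\{''} = { *, bool, void }; term is nullable, continue.
Add FIRST(term)\{''} = { *, bool, void }; term is nullable, continue.
Every symbol is nullable, so include ''.

{ *, bool, void, '' }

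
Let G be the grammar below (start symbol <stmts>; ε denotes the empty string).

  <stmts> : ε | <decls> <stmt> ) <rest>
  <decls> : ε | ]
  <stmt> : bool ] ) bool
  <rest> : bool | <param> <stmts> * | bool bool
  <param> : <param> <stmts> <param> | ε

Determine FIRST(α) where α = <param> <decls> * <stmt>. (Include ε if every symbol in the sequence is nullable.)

{ *, ], bool }

Add FIRST(<param>)\{ε} = { ], bool }; <param> is nullable, continue.
Add FIRST(<decls>)\{ε} = { ] }; <decls> is nullable, continue.
* is a terminal; add {*} and stop.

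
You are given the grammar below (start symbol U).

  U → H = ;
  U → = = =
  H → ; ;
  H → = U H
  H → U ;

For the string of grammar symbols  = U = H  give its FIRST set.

= is a terminal; add {=} and stop.

{ = }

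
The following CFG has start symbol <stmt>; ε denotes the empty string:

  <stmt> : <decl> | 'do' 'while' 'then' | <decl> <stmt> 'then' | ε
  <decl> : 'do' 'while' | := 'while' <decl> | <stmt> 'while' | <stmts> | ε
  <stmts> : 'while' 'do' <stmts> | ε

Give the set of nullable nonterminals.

Directly nullable (have an ε-production): <stmt>, <decl>, <stmts>.

{ <decl>, <stmt>, <stmts> }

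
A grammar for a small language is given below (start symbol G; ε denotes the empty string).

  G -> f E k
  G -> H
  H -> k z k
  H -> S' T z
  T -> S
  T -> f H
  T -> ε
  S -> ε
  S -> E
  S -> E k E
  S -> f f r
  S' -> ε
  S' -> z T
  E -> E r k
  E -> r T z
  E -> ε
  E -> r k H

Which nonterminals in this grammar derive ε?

{ E, S, S', T }

Directly nullable (have an ε-production): T, S, S', E.
No other nonterminal has a production whose RHS symbols are all nullable.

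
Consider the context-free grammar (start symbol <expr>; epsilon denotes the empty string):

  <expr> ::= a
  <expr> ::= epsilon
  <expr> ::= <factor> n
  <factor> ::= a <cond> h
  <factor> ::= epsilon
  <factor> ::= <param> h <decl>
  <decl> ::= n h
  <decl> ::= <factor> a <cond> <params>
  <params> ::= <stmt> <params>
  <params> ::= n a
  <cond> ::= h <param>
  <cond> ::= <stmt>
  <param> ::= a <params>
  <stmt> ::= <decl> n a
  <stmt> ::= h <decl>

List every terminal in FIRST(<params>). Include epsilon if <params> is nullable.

{ a, h, n }

From <params> ::= <stmt> <params>: add FIRST(<stmt>) = { a, h, n }.
<params> ::= n a contributes {n}.
Union: FIRST(<params>) = { a, h, n }.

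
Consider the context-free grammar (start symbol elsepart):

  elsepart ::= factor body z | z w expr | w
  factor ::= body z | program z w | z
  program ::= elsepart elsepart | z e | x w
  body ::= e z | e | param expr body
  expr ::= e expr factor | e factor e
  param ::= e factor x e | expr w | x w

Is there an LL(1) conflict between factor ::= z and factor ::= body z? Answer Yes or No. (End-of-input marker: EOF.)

No

FIRST(z) = { z } and FIRST(body z) = { e, x }.
The FIRST sets are disjoint and neither alternative is nullable — no conflict.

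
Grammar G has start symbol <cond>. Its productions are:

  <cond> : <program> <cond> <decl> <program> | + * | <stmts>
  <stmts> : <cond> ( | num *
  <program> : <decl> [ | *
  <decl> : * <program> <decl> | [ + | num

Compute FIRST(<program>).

{ *, [, num }

From <program> : <decl> [: add FIRST(<decl>) = { *, [, num }.
<program> : * contributes {*}.
Union: FIRST(<program>) = { *, [, num }.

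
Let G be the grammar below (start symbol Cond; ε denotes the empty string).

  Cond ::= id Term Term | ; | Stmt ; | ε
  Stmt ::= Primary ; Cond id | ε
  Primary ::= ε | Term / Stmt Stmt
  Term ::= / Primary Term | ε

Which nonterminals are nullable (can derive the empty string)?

Directly nullable (have an ε-production): Cond, Stmt, Primary, Term.

{ Cond, Primary, Stmt, Term }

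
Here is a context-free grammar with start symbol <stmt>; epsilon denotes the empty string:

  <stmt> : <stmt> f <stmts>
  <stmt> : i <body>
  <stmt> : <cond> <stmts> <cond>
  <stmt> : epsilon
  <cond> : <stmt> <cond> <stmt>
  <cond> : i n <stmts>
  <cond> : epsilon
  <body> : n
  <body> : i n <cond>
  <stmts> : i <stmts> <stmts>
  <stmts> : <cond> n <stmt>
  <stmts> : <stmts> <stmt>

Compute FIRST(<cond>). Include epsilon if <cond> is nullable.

{ f, i, n, epsilon }

From <cond> : <stmt> <cond> <stmt>: <stmt>, <cond>, <stmt> nullable, take FIRST(<stmt>) ∪ FIRST(<cond>) ∪ FIRST(<stmt>) = { f, i, n }; also epsilon since the whole RHS is nullable.
<cond> : i n <stmts> contributes {i}.
<cond> : epsilon contributes epsilon.
Union: FIRST(<cond>) = { f, i, n, epsilon }.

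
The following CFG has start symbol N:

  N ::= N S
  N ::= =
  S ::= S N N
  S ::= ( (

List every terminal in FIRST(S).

From S ::= S N N: add FIRST(S) = { ( }.
S ::= ( ( contributes {(}.
Union: FIRST(S) = { ( }.

{ ( }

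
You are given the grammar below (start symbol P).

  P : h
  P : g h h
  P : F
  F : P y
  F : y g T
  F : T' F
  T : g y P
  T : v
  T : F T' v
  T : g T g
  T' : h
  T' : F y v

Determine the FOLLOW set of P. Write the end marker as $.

P is the start symbol, so $ ∈ FOLLOW(P).
In F : P y: add FIRST(y) = { y }.
In T : g y P: P is at the end, add FOLLOW(T) = { $, g, h, y }.
Union: FOLLOW(P) = { $, g, h, y }.

{ $, g, h, y }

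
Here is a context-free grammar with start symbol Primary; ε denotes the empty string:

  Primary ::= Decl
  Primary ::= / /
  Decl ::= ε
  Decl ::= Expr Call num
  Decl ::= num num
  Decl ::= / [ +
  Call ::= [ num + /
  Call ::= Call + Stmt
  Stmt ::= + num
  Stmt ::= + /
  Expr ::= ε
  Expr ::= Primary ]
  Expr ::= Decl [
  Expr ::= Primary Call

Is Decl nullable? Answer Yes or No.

Yes

Decl has an ε-production, so Decl ⇒ ε.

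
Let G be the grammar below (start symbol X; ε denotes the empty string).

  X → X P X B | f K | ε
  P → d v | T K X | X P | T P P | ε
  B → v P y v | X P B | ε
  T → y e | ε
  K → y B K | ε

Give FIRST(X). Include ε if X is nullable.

{ d, f, v, y, ε }

From X → X P X B: X, P, X, B nullable, take FIRST(X) ∪ FIRST(P) ∪ FIRST(X) ∪ FIRST(B) = { d, f, v, y }; also ε since the whole RHS is nullable.
X → f K contributes {f}.
X → ε contributes ε.
Union: FIRST(X) = { d, f, v, y, ε }.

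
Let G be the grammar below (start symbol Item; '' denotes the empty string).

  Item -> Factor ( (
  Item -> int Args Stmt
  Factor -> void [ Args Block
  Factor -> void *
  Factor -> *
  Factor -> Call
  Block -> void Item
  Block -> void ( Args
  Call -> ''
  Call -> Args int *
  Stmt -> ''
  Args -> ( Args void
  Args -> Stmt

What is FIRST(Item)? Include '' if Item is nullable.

{ (, *, int, void }

From Item -> Factor ( (: Factor nullable, take FIRST(Factor) ∪ {(} = { (, *, int, void }.
Item -> int Args Stmt contributes {int}.
Union: FIRST(Item) = { (, *, int, void }.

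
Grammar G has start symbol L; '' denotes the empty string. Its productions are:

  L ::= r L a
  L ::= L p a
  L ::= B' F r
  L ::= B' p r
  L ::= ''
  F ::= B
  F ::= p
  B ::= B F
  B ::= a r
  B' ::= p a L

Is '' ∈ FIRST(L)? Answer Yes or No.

Yes

L has an ''-production, so L ⇒ ''.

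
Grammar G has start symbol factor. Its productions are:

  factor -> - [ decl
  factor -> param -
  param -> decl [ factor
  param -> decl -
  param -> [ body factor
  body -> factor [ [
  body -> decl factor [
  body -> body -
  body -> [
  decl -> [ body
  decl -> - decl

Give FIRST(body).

From body -> factor [ [: add FIRST(factor) = { -, [ }.
From body -> decl factor [: add FIRST(decl) = { -, [ }.
From body -> body -: add FIRST(body) = { -, [ }.
body -> [ contributes {[}.
Union: FIRST(body) = { -, [ }.

{ -, [ }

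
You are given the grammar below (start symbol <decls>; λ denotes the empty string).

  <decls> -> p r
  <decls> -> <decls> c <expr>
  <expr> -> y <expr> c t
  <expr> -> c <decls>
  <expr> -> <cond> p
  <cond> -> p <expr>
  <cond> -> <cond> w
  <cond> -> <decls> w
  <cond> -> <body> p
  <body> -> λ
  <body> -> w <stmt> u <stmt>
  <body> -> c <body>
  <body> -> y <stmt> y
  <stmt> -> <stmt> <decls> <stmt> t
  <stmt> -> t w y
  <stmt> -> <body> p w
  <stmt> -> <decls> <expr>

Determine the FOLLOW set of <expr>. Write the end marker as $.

{ $, c, p, t, u, w, y }

In <decls> -> <decls> c <expr>: <expr> is at the end, add FOLLOW(<decls>) = { $, c, p, t, u, w, y }.
In <expr> -> y <expr> c t: add FIRST(c t) = { c }.
In <cond> -> p <expr>: <expr> is at the end, add FOLLOW(<cond>) = { p, w }.
In <stmt> -> <decls> <expr>: <expr> is at the end, add FOLLOW(<stmt>) = { p, t, u, y }.
Union: FOLLOW(<expr>) = { $, c, p, t, u, w, y }.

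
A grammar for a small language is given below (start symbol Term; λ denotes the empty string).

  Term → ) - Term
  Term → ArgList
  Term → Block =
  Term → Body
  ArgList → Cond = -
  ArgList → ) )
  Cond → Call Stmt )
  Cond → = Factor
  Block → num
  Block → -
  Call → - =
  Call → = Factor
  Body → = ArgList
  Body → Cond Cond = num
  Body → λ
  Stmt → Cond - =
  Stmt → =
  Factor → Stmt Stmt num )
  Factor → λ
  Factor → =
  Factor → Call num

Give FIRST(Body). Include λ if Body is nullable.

{ -, =, λ }

Body → = ArgList contributes {=}.
From Body → Cond Cond = num: add FIRST(Cond) = { -, = }.
Body → λ contributes λ.
Union: FIRST(Body) = { -, =, λ }.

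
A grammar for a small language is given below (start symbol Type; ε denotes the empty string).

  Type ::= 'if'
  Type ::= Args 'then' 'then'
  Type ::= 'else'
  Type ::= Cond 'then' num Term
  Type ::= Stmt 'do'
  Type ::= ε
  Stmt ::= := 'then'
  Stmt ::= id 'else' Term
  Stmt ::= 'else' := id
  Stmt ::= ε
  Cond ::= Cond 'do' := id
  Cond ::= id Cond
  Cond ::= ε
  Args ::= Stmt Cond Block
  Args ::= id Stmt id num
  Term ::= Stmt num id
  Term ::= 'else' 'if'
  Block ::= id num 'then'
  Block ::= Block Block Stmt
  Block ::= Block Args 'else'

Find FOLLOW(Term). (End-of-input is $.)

{ $, 'do', 'else', 'then', :=, id, num }

In Type ::= Cond 'then' num Term: Term is at the end, add FOLLOW(Type) = { $ }.
In Stmt ::= id 'else' Term: Term is at the end, add FOLLOW(Stmt) = { 'do', 'else', 'then', :=, id, num }.
Union: FOLLOW(Term) = { $, 'do', 'else', 'then', :=, id, num }.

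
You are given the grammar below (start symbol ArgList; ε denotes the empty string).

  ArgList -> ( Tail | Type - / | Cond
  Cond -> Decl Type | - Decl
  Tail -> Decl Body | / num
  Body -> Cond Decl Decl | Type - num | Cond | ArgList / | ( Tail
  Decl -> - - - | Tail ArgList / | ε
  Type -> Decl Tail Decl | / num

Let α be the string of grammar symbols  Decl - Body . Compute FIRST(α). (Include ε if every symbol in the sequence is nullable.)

{ (, -, / }

Add FIRST(Decl)\{ε} = { (, -, / }; Decl is nullable, continue.
- is a terminal; add {-} and stop.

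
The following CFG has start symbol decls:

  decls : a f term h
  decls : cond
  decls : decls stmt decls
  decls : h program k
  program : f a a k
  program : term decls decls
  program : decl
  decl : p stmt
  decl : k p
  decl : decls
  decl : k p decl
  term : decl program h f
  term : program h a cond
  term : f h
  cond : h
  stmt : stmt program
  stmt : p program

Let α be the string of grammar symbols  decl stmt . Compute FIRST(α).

Add FIRST(decl) = { a, h, k, p }; decl is not nullable, stop.

{ a, h, k, p }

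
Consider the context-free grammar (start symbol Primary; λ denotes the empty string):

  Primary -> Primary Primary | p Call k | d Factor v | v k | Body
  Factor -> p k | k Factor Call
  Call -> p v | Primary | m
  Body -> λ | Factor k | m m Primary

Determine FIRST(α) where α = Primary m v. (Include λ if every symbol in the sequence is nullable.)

Add FIRST(Primary)\{λ} = { d, k, m, p, v }; Primary is nullable, continue.
m is a terminal; add {m} and stop.

{ d, k, m, p, v }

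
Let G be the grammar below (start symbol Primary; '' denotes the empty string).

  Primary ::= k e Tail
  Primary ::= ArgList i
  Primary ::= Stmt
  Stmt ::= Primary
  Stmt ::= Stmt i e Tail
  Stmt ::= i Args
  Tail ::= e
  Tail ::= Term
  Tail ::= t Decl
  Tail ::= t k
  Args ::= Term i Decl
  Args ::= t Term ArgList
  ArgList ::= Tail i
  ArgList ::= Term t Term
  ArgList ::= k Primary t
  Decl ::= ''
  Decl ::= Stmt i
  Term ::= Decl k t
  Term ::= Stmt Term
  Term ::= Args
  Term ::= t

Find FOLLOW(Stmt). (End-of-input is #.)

{ #, e, i, k, t }

In Primary ::= Stmt: Stmt is at the end, add FOLLOW(Primary) = { #, e, i, k, t }.
In Stmt ::= Stmt i e Tail: add FIRST(i e Tail) = { i }.
In Decl ::= Stmt i: add FIRST(i) = { i }.
In Term ::= Stmt Term: add FIRST(Term) = { e, i, k, t }.
Union: FOLLOW(Stmt) = { #, e, i, k, t }.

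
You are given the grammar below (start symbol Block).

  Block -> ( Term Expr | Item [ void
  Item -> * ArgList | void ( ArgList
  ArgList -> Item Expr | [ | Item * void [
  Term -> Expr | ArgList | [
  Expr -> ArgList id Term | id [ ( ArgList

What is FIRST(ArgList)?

From ArgList -> Item Expr: add FIRST(Item) = { *, void }.
ArgList -> [ contributes {[}.
From ArgList -> Item * void [: add FIRST(Item) = { *, void }.
Union: FIRST(ArgList) = { *, [, void }.

{ *, [, void }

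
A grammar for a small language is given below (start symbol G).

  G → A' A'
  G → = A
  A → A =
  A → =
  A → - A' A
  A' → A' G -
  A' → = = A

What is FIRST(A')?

{ = }

From A' → A' G -: add FIRST(A') = { = }.
A' → = = A contributes {=}.
Union: FIRST(A') = { = }.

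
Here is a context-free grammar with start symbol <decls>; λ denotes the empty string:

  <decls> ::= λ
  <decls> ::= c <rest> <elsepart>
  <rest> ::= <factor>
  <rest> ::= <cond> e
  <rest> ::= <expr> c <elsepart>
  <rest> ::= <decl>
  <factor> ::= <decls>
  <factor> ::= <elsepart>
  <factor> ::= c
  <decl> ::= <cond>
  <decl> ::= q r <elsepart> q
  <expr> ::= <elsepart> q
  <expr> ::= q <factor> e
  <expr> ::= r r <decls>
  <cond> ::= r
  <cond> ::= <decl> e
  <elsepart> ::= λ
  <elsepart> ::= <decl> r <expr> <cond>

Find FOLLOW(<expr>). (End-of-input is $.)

In <rest> ::= <expr> c <elsepart>: add FIRST(c <elsepart>) = { c }.
In <elsepart> ::= <decl> r <expr> <cond>: add FIRST(<cond>) = { q, r }.
Union: FOLLOW(<expr>) = { c, q, r }.

{ c, q, r }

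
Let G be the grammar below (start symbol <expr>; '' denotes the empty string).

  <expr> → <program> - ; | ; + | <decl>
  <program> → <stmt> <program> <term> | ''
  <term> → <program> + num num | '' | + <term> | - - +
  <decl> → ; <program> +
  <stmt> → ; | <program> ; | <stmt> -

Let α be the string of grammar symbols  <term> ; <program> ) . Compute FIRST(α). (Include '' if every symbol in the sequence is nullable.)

Add FIRST(<term>)\{''} = { +, -, ; }; <term> is nullable, continue.
; is a terminal; add {;} and stop.

{ +, -, ; }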